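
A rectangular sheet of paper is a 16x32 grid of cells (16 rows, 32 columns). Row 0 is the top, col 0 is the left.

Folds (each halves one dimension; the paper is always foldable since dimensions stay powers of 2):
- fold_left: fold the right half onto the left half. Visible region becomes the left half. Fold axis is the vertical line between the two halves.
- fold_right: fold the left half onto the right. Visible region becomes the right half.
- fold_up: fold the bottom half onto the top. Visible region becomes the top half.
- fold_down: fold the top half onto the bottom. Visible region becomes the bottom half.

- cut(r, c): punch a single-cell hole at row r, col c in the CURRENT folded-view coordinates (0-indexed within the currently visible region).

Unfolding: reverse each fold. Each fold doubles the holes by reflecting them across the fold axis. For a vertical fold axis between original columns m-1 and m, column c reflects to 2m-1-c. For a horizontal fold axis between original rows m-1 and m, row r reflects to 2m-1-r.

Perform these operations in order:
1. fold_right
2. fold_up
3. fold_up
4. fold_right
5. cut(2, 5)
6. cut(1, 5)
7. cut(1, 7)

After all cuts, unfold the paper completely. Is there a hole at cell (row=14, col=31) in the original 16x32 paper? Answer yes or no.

Answer: yes

Derivation:
Op 1 fold_right: fold axis v@16; visible region now rows[0,16) x cols[16,32) = 16x16
Op 2 fold_up: fold axis h@8; visible region now rows[0,8) x cols[16,32) = 8x16
Op 3 fold_up: fold axis h@4; visible region now rows[0,4) x cols[16,32) = 4x16
Op 4 fold_right: fold axis v@24; visible region now rows[0,4) x cols[24,32) = 4x8
Op 5 cut(2, 5): punch at orig (2,29); cuts so far [(2, 29)]; region rows[0,4) x cols[24,32) = 4x8
Op 6 cut(1, 5): punch at orig (1,29); cuts so far [(1, 29), (2, 29)]; region rows[0,4) x cols[24,32) = 4x8
Op 7 cut(1, 7): punch at orig (1,31); cuts so far [(1, 29), (1, 31), (2, 29)]; region rows[0,4) x cols[24,32) = 4x8
Unfold 1 (reflect across v@24): 6 holes -> [(1, 16), (1, 18), (1, 29), (1, 31), (2, 18), (2, 29)]
Unfold 2 (reflect across h@4): 12 holes -> [(1, 16), (1, 18), (1, 29), (1, 31), (2, 18), (2, 29), (5, 18), (5, 29), (6, 16), (6, 18), (6, 29), (6, 31)]
Unfold 3 (reflect across h@8): 24 holes -> [(1, 16), (1, 18), (1, 29), (1, 31), (2, 18), (2, 29), (5, 18), (5, 29), (6, 16), (6, 18), (6, 29), (6, 31), (9, 16), (9, 18), (9, 29), (9, 31), (10, 18), (10, 29), (13, 18), (13, 29), (14, 16), (14, 18), (14, 29), (14, 31)]
Unfold 4 (reflect across v@16): 48 holes -> [(1, 0), (1, 2), (1, 13), (1, 15), (1, 16), (1, 18), (1, 29), (1, 31), (2, 2), (2, 13), (2, 18), (2, 29), (5, 2), (5, 13), (5, 18), (5, 29), (6, 0), (6, 2), (6, 13), (6, 15), (6, 16), (6, 18), (6, 29), (6, 31), (9, 0), (9, 2), (9, 13), (9, 15), (9, 16), (9, 18), (9, 29), (9, 31), (10, 2), (10, 13), (10, 18), (10, 29), (13, 2), (13, 13), (13, 18), (13, 29), (14, 0), (14, 2), (14, 13), (14, 15), (14, 16), (14, 18), (14, 29), (14, 31)]
Holes: [(1, 0), (1, 2), (1, 13), (1, 15), (1, 16), (1, 18), (1, 29), (1, 31), (2, 2), (2, 13), (2, 18), (2, 29), (5, 2), (5, 13), (5, 18), (5, 29), (6, 0), (6, 2), (6, 13), (6, 15), (6, 16), (6, 18), (6, 29), (6, 31), (9, 0), (9, 2), (9, 13), (9, 15), (9, 16), (9, 18), (9, 29), (9, 31), (10, 2), (10, 13), (10, 18), (10, 29), (13, 2), (13, 13), (13, 18), (13, 29), (14, 0), (14, 2), (14, 13), (14, 15), (14, 16), (14, 18), (14, 29), (14, 31)]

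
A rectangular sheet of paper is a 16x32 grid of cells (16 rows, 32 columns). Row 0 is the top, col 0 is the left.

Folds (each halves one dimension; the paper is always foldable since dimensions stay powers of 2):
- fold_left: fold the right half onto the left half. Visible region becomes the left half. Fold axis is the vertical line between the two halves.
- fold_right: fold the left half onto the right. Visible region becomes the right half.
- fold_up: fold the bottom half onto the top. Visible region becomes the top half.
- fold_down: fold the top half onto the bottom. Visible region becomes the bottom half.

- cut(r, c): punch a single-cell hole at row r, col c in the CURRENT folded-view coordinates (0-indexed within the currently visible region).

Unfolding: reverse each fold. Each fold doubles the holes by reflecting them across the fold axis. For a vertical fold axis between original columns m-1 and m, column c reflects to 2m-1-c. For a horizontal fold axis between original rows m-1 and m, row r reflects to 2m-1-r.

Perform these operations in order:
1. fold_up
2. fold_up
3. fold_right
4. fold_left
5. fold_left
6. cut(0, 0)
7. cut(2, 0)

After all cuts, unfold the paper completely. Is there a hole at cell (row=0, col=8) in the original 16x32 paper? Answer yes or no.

Answer: yes

Derivation:
Op 1 fold_up: fold axis h@8; visible region now rows[0,8) x cols[0,32) = 8x32
Op 2 fold_up: fold axis h@4; visible region now rows[0,4) x cols[0,32) = 4x32
Op 3 fold_right: fold axis v@16; visible region now rows[0,4) x cols[16,32) = 4x16
Op 4 fold_left: fold axis v@24; visible region now rows[0,4) x cols[16,24) = 4x8
Op 5 fold_left: fold axis v@20; visible region now rows[0,4) x cols[16,20) = 4x4
Op 6 cut(0, 0): punch at orig (0,16); cuts so far [(0, 16)]; region rows[0,4) x cols[16,20) = 4x4
Op 7 cut(2, 0): punch at orig (2,16); cuts so far [(0, 16), (2, 16)]; region rows[0,4) x cols[16,20) = 4x4
Unfold 1 (reflect across v@20): 4 holes -> [(0, 16), (0, 23), (2, 16), (2, 23)]
Unfold 2 (reflect across v@24): 8 holes -> [(0, 16), (0, 23), (0, 24), (0, 31), (2, 16), (2, 23), (2, 24), (2, 31)]
Unfold 3 (reflect across v@16): 16 holes -> [(0, 0), (0, 7), (0, 8), (0, 15), (0, 16), (0, 23), (0, 24), (0, 31), (2, 0), (2, 7), (2, 8), (2, 15), (2, 16), (2, 23), (2, 24), (2, 31)]
Unfold 4 (reflect across h@4): 32 holes -> [(0, 0), (0, 7), (0, 8), (0, 15), (0, 16), (0, 23), (0, 24), (0, 31), (2, 0), (2, 7), (2, 8), (2, 15), (2, 16), (2, 23), (2, 24), (2, 31), (5, 0), (5, 7), (5, 8), (5, 15), (5, 16), (5, 23), (5, 24), (5, 31), (7, 0), (7, 7), (7, 8), (7, 15), (7, 16), (7, 23), (7, 24), (7, 31)]
Unfold 5 (reflect across h@8): 64 holes -> [(0, 0), (0, 7), (0, 8), (0, 15), (0, 16), (0, 23), (0, 24), (0, 31), (2, 0), (2, 7), (2, 8), (2, 15), (2, 16), (2, 23), (2, 24), (2, 31), (5, 0), (5, 7), (5, 8), (5, 15), (5, 16), (5, 23), (5, 24), (5, 31), (7, 0), (7, 7), (7, 8), (7, 15), (7, 16), (7, 23), (7, 24), (7, 31), (8, 0), (8, 7), (8, 8), (8, 15), (8, 16), (8, 23), (8, 24), (8, 31), (10, 0), (10, 7), (10, 8), (10, 15), (10, 16), (10, 23), (10, 24), (10, 31), (13, 0), (13, 7), (13, 8), (13, 15), (13, 16), (13, 23), (13, 24), (13, 31), (15, 0), (15, 7), (15, 8), (15, 15), (15, 16), (15, 23), (15, 24), (15, 31)]
Holes: [(0, 0), (0, 7), (0, 8), (0, 15), (0, 16), (0, 23), (0, 24), (0, 31), (2, 0), (2, 7), (2, 8), (2, 15), (2, 16), (2, 23), (2, 24), (2, 31), (5, 0), (5, 7), (5, 8), (5, 15), (5, 16), (5, 23), (5, 24), (5, 31), (7, 0), (7, 7), (7, 8), (7, 15), (7, 16), (7, 23), (7, 24), (7, 31), (8, 0), (8, 7), (8, 8), (8, 15), (8, 16), (8, 23), (8, 24), (8, 31), (10, 0), (10, 7), (10, 8), (10, 15), (10, 16), (10, 23), (10, 24), (10, 31), (13, 0), (13, 7), (13, 8), (13, 15), (13, 16), (13, 23), (13, 24), (13, 31), (15, 0), (15, 7), (15, 8), (15, 15), (15, 16), (15, 23), (15, 24), (15, 31)]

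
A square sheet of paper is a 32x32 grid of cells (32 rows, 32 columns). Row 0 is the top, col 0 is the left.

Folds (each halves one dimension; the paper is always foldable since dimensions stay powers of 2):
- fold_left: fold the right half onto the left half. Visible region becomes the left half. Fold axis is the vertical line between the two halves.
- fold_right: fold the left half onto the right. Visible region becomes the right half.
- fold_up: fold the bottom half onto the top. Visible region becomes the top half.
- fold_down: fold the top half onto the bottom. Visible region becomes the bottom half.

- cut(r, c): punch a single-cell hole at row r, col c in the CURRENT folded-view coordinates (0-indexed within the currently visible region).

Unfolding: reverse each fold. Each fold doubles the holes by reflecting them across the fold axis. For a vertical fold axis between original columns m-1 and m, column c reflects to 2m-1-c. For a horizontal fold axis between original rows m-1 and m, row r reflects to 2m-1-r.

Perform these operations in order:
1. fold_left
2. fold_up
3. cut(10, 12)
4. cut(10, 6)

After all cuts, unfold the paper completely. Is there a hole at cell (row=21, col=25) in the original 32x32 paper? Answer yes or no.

Op 1 fold_left: fold axis v@16; visible region now rows[0,32) x cols[0,16) = 32x16
Op 2 fold_up: fold axis h@16; visible region now rows[0,16) x cols[0,16) = 16x16
Op 3 cut(10, 12): punch at orig (10,12); cuts so far [(10, 12)]; region rows[0,16) x cols[0,16) = 16x16
Op 4 cut(10, 6): punch at orig (10,6); cuts so far [(10, 6), (10, 12)]; region rows[0,16) x cols[0,16) = 16x16
Unfold 1 (reflect across h@16): 4 holes -> [(10, 6), (10, 12), (21, 6), (21, 12)]
Unfold 2 (reflect across v@16): 8 holes -> [(10, 6), (10, 12), (10, 19), (10, 25), (21, 6), (21, 12), (21, 19), (21, 25)]
Holes: [(10, 6), (10, 12), (10, 19), (10, 25), (21, 6), (21, 12), (21, 19), (21, 25)]

Answer: yes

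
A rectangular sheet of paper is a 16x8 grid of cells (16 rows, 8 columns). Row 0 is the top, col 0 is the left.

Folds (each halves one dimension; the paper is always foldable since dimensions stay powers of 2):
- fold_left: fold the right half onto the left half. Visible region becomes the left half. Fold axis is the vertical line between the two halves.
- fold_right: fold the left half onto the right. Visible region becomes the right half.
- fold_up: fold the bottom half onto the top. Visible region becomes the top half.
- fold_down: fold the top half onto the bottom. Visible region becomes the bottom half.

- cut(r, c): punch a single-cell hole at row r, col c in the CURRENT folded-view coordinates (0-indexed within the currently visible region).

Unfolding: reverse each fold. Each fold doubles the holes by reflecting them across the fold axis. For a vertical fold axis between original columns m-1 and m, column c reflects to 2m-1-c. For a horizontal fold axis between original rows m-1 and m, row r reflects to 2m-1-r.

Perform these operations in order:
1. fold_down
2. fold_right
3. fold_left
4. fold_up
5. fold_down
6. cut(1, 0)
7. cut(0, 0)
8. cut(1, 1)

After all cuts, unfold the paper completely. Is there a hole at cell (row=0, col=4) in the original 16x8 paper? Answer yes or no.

Answer: yes

Derivation:
Op 1 fold_down: fold axis h@8; visible region now rows[8,16) x cols[0,8) = 8x8
Op 2 fold_right: fold axis v@4; visible region now rows[8,16) x cols[4,8) = 8x4
Op 3 fold_left: fold axis v@6; visible region now rows[8,16) x cols[4,6) = 8x2
Op 4 fold_up: fold axis h@12; visible region now rows[8,12) x cols[4,6) = 4x2
Op 5 fold_down: fold axis h@10; visible region now rows[10,12) x cols[4,6) = 2x2
Op 6 cut(1, 0): punch at orig (11,4); cuts so far [(11, 4)]; region rows[10,12) x cols[4,6) = 2x2
Op 7 cut(0, 0): punch at orig (10,4); cuts so far [(10, 4), (11, 4)]; region rows[10,12) x cols[4,6) = 2x2
Op 8 cut(1, 1): punch at orig (11,5); cuts so far [(10, 4), (11, 4), (11, 5)]; region rows[10,12) x cols[4,6) = 2x2
Unfold 1 (reflect across h@10): 6 holes -> [(8, 4), (8, 5), (9, 4), (10, 4), (11, 4), (11, 5)]
Unfold 2 (reflect across h@12): 12 holes -> [(8, 4), (8, 5), (9, 4), (10, 4), (11, 4), (11, 5), (12, 4), (12, 5), (13, 4), (14, 4), (15, 4), (15, 5)]
Unfold 3 (reflect across v@6): 24 holes -> [(8, 4), (8, 5), (8, 6), (8, 7), (9, 4), (9, 7), (10, 4), (10, 7), (11, 4), (11, 5), (11, 6), (11, 7), (12, 4), (12, 5), (12, 6), (12, 7), (13, 4), (13, 7), (14, 4), (14, 7), (15, 4), (15, 5), (15, 6), (15, 7)]
Unfold 4 (reflect across v@4): 48 holes -> [(8, 0), (8, 1), (8, 2), (8, 3), (8, 4), (8, 5), (8, 6), (8, 7), (9, 0), (9, 3), (9, 4), (9, 7), (10, 0), (10, 3), (10, 4), (10, 7), (11, 0), (11, 1), (11, 2), (11, 3), (11, 4), (11, 5), (11, 6), (11, 7), (12, 0), (12, 1), (12, 2), (12, 3), (12, 4), (12, 5), (12, 6), (12, 7), (13, 0), (13, 3), (13, 4), (13, 7), (14, 0), (14, 3), (14, 4), (14, 7), (15, 0), (15, 1), (15, 2), (15, 3), (15, 4), (15, 5), (15, 6), (15, 7)]
Unfold 5 (reflect across h@8): 96 holes -> [(0, 0), (0, 1), (0, 2), (0, 3), (0, 4), (0, 5), (0, 6), (0, 7), (1, 0), (1, 3), (1, 4), (1, 7), (2, 0), (2, 3), (2, 4), (2, 7), (3, 0), (3, 1), (3, 2), (3, 3), (3, 4), (3, 5), (3, 6), (3, 7), (4, 0), (4, 1), (4, 2), (4, 3), (4, 4), (4, 5), (4, 6), (4, 7), (5, 0), (5, 3), (5, 4), (5, 7), (6, 0), (6, 3), (6, 4), (6, 7), (7, 0), (7, 1), (7, 2), (7, 3), (7, 4), (7, 5), (7, 6), (7, 7), (8, 0), (8, 1), (8, 2), (8, 3), (8, 4), (8, 5), (8, 6), (8, 7), (9, 0), (9, 3), (9, 4), (9, 7), (10, 0), (10, 3), (10, 4), (10, 7), (11, 0), (11, 1), (11, 2), (11, 3), (11, 4), (11, 5), (11, 6), (11, 7), (12, 0), (12, 1), (12, 2), (12, 3), (12, 4), (12, 5), (12, 6), (12, 7), (13, 0), (13, 3), (13, 4), (13, 7), (14, 0), (14, 3), (14, 4), (14, 7), (15, 0), (15, 1), (15, 2), (15, 3), (15, 4), (15, 5), (15, 6), (15, 7)]
Holes: [(0, 0), (0, 1), (0, 2), (0, 3), (0, 4), (0, 5), (0, 6), (0, 7), (1, 0), (1, 3), (1, 4), (1, 7), (2, 0), (2, 3), (2, 4), (2, 7), (3, 0), (3, 1), (3, 2), (3, 3), (3, 4), (3, 5), (3, 6), (3, 7), (4, 0), (4, 1), (4, 2), (4, 3), (4, 4), (4, 5), (4, 6), (4, 7), (5, 0), (5, 3), (5, 4), (5, 7), (6, 0), (6, 3), (6, 4), (6, 7), (7, 0), (7, 1), (7, 2), (7, 3), (7, 4), (7, 5), (7, 6), (7, 7), (8, 0), (8, 1), (8, 2), (8, 3), (8, 4), (8, 5), (8, 6), (8, 7), (9, 0), (9, 3), (9, 4), (9, 7), (10, 0), (10, 3), (10, 4), (10, 7), (11, 0), (11, 1), (11, 2), (11, 3), (11, 4), (11, 5), (11, 6), (11, 7), (12, 0), (12, 1), (12, 2), (12, 3), (12, 4), (12, 5), (12, 6), (12, 7), (13, 0), (13, 3), (13, 4), (13, 7), (14, 0), (14, 3), (14, 4), (14, 7), (15, 0), (15, 1), (15, 2), (15, 3), (15, 4), (15, 5), (15, 6), (15, 7)]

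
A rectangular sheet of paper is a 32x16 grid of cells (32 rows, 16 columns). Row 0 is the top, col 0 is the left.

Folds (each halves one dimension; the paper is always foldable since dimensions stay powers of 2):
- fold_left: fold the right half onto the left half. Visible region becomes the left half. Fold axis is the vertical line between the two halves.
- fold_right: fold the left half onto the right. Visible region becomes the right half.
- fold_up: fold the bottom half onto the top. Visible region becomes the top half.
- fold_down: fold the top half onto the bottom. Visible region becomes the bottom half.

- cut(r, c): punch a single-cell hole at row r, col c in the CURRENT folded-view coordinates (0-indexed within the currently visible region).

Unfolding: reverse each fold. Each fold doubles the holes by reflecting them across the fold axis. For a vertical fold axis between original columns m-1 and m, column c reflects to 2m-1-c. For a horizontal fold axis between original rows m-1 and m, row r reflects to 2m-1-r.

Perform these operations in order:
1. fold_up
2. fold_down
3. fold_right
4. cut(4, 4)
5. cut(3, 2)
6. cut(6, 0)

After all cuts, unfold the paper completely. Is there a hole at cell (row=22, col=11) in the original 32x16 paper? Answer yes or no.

Answer: no

Derivation:
Op 1 fold_up: fold axis h@16; visible region now rows[0,16) x cols[0,16) = 16x16
Op 2 fold_down: fold axis h@8; visible region now rows[8,16) x cols[0,16) = 8x16
Op 3 fold_right: fold axis v@8; visible region now rows[8,16) x cols[8,16) = 8x8
Op 4 cut(4, 4): punch at orig (12,12); cuts so far [(12, 12)]; region rows[8,16) x cols[8,16) = 8x8
Op 5 cut(3, 2): punch at orig (11,10); cuts so far [(11, 10), (12, 12)]; region rows[8,16) x cols[8,16) = 8x8
Op 6 cut(6, 0): punch at orig (14,8); cuts so far [(11, 10), (12, 12), (14, 8)]; region rows[8,16) x cols[8,16) = 8x8
Unfold 1 (reflect across v@8): 6 holes -> [(11, 5), (11, 10), (12, 3), (12, 12), (14, 7), (14, 8)]
Unfold 2 (reflect across h@8): 12 holes -> [(1, 7), (1, 8), (3, 3), (3, 12), (4, 5), (4, 10), (11, 5), (11, 10), (12, 3), (12, 12), (14, 7), (14, 8)]
Unfold 3 (reflect across h@16): 24 holes -> [(1, 7), (1, 8), (3, 3), (3, 12), (4, 5), (4, 10), (11, 5), (11, 10), (12, 3), (12, 12), (14, 7), (14, 8), (17, 7), (17, 8), (19, 3), (19, 12), (20, 5), (20, 10), (27, 5), (27, 10), (28, 3), (28, 12), (30, 7), (30, 8)]
Holes: [(1, 7), (1, 8), (3, 3), (3, 12), (4, 5), (4, 10), (11, 5), (11, 10), (12, 3), (12, 12), (14, 7), (14, 8), (17, 7), (17, 8), (19, 3), (19, 12), (20, 5), (20, 10), (27, 5), (27, 10), (28, 3), (28, 12), (30, 7), (30, 8)]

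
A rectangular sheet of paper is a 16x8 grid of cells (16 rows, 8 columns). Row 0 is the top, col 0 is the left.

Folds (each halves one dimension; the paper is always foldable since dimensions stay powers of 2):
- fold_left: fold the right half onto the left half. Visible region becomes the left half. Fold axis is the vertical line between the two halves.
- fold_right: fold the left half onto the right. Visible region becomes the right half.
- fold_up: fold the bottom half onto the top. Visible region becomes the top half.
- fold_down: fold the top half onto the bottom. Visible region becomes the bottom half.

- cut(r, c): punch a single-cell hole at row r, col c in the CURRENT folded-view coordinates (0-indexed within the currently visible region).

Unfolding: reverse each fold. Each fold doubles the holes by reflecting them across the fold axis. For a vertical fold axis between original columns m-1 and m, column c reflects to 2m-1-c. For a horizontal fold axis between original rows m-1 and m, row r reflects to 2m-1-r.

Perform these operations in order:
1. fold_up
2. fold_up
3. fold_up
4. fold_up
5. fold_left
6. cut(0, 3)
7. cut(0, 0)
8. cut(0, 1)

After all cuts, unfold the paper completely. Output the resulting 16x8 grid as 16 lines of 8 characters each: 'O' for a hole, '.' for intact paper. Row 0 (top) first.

Op 1 fold_up: fold axis h@8; visible region now rows[0,8) x cols[0,8) = 8x8
Op 2 fold_up: fold axis h@4; visible region now rows[0,4) x cols[0,8) = 4x8
Op 3 fold_up: fold axis h@2; visible region now rows[0,2) x cols[0,8) = 2x8
Op 4 fold_up: fold axis h@1; visible region now rows[0,1) x cols[0,8) = 1x8
Op 5 fold_left: fold axis v@4; visible region now rows[0,1) x cols[0,4) = 1x4
Op 6 cut(0, 3): punch at orig (0,3); cuts so far [(0, 3)]; region rows[0,1) x cols[0,4) = 1x4
Op 7 cut(0, 0): punch at orig (0,0); cuts so far [(0, 0), (0, 3)]; region rows[0,1) x cols[0,4) = 1x4
Op 8 cut(0, 1): punch at orig (0,1); cuts so far [(0, 0), (0, 1), (0, 3)]; region rows[0,1) x cols[0,4) = 1x4
Unfold 1 (reflect across v@4): 6 holes -> [(0, 0), (0, 1), (0, 3), (0, 4), (0, 6), (0, 7)]
Unfold 2 (reflect across h@1): 12 holes -> [(0, 0), (0, 1), (0, 3), (0, 4), (0, 6), (0, 7), (1, 0), (1, 1), (1, 3), (1, 4), (1, 6), (1, 7)]
Unfold 3 (reflect across h@2): 24 holes -> [(0, 0), (0, 1), (0, 3), (0, 4), (0, 6), (0, 7), (1, 0), (1, 1), (1, 3), (1, 4), (1, 6), (1, 7), (2, 0), (2, 1), (2, 3), (2, 4), (2, 6), (2, 7), (3, 0), (3, 1), (3, 3), (3, 4), (3, 6), (3, 7)]
Unfold 4 (reflect across h@4): 48 holes -> [(0, 0), (0, 1), (0, 3), (0, 4), (0, 6), (0, 7), (1, 0), (1, 1), (1, 3), (1, 4), (1, 6), (1, 7), (2, 0), (2, 1), (2, 3), (2, 4), (2, 6), (2, 7), (3, 0), (3, 1), (3, 3), (3, 4), (3, 6), (3, 7), (4, 0), (4, 1), (4, 3), (4, 4), (4, 6), (4, 7), (5, 0), (5, 1), (5, 3), (5, 4), (5, 6), (5, 7), (6, 0), (6, 1), (6, 3), (6, 4), (6, 6), (6, 7), (7, 0), (7, 1), (7, 3), (7, 4), (7, 6), (7, 7)]
Unfold 5 (reflect across h@8): 96 holes -> [(0, 0), (0, 1), (0, 3), (0, 4), (0, 6), (0, 7), (1, 0), (1, 1), (1, 3), (1, 4), (1, 6), (1, 7), (2, 0), (2, 1), (2, 3), (2, 4), (2, 6), (2, 7), (3, 0), (3, 1), (3, 3), (3, 4), (3, 6), (3, 7), (4, 0), (4, 1), (4, 3), (4, 4), (4, 6), (4, 7), (5, 0), (5, 1), (5, 3), (5, 4), (5, 6), (5, 7), (6, 0), (6, 1), (6, 3), (6, 4), (6, 6), (6, 7), (7, 0), (7, 1), (7, 3), (7, 4), (7, 6), (7, 7), (8, 0), (8, 1), (8, 3), (8, 4), (8, 6), (8, 7), (9, 0), (9, 1), (9, 3), (9, 4), (9, 6), (9, 7), (10, 0), (10, 1), (10, 3), (10, 4), (10, 6), (10, 7), (11, 0), (11, 1), (11, 3), (11, 4), (11, 6), (11, 7), (12, 0), (12, 1), (12, 3), (12, 4), (12, 6), (12, 7), (13, 0), (13, 1), (13, 3), (13, 4), (13, 6), (13, 7), (14, 0), (14, 1), (14, 3), (14, 4), (14, 6), (14, 7), (15, 0), (15, 1), (15, 3), (15, 4), (15, 6), (15, 7)]

Answer: OO.OO.OO
OO.OO.OO
OO.OO.OO
OO.OO.OO
OO.OO.OO
OO.OO.OO
OO.OO.OO
OO.OO.OO
OO.OO.OO
OO.OO.OO
OO.OO.OO
OO.OO.OO
OO.OO.OO
OO.OO.OO
OO.OO.OO
OO.OO.OO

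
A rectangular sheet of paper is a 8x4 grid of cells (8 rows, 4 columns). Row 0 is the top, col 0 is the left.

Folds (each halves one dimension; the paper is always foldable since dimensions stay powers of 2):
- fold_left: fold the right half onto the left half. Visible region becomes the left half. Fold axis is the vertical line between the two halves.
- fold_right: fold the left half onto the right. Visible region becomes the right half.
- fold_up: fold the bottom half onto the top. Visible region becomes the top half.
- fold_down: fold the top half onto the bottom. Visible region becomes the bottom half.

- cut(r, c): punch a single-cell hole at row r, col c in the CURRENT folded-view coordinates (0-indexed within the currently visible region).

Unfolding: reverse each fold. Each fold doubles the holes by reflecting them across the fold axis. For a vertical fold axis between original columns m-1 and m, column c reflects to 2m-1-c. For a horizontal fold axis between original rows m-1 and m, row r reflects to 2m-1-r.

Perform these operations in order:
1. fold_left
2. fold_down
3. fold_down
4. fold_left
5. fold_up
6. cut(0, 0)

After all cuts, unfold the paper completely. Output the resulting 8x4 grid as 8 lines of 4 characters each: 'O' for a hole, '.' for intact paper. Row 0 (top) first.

Op 1 fold_left: fold axis v@2; visible region now rows[0,8) x cols[0,2) = 8x2
Op 2 fold_down: fold axis h@4; visible region now rows[4,8) x cols[0,2) = 4x2
Op 3 fold_down: fold axis h@6; visible region now rows[6,8) x cols[0,2) = 2x2
Op 4 fold_left: fold axis v@1; visible region now rows[6,8) x cols[0,1) = 2x1
Op 5 fold_up: fold axis h@7; visible region now rows[6,7) x cols[0,1) = 1x1
Op 6 cut(0, 0): punch at orig (6,0); cuts so far [(6, 0)]; region rows[6,7) x cols[0,1) = 1x1
Unfold 1 (reflect across h@7): 2 holes -> [(6, 0), (7, 0)]
Unfold 2 (reflect across v@1): 4 holes -> [(6, 0), (6, 1), (7, 0), (7, 1)]
Unfold 3 (reflect across h@6): 8 holes -> [(4, 0), (4, 1), (5, 0), (5, 1), (6, 0), (6, 1), (7, 0), (7, 1)]
Unfold 4 (reflect across h@4): 16 holes -> [(0, 0), (0, 1), (1, 0), (1, 1), (2, 0), (2, 1), (3, 0), (3, 1), (4, 0), (4, 1), (5, 0), (5, 1), (6, 0), (6, 1), (7, 0), (7, 1)]
Unfold 5 (reflect across v@2): 32 holes -> [(0, 0), (0, 1), (0, 2), (0, 3), (1, 0), (1, 1), (1, 2), (1, 3), (2, 0), (2, 1), (2, 2), (2, 3), (3, 0), (3, 1), (3, 2), (3, 3), (4, 0), (4, 1), (4, 2), (4, 3), (5, 0), (5, 1), (5, 2), (5, 3), (6, 0), (6, 1), (6, 2), (6, 3), (7, 0), (7, 1), (7, 2), (7, 3)]

Answer: OOOO
OOOO
OOOO
OOOO
OOOO
OOOO
OOOO
OOOO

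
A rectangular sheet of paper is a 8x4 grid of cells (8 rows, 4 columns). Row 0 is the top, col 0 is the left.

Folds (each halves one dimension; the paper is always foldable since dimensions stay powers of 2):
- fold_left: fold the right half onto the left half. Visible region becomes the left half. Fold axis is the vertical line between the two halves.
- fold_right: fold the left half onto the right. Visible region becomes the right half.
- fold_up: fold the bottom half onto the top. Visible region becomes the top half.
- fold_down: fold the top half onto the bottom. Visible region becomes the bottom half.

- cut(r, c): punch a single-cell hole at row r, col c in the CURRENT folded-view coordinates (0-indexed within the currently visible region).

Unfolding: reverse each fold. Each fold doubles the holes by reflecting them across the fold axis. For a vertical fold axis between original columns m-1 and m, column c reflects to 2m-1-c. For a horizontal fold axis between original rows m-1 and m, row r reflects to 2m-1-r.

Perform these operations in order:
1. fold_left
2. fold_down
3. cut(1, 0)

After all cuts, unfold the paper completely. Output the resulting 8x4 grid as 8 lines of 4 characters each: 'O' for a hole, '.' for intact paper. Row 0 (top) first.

Answer: ....
....
O..O
....
....
O..O
....
....

Derivation:
Op 1 fold_left: fold axis v@2; visible region now rows[0,8) x cols[0,2) = 8x2
Op 2 fold_down: fold axis h@4; visible region now rows[4,8) x cols[0,2) = 4x2
Op 3 cut(1, 0): punch at orig (5,0); cuts so far [(5, 0)]; region rows[4,8) x cols[0,2) = 4x2
Unfold 1 (reflect across h@4): 2 holes -> [(2, 0), (5, 0)]
Unfold 2 (reflect across v@2): 4 holes -> [(2, 0), (2, 3), (5, 0), (5, 3)]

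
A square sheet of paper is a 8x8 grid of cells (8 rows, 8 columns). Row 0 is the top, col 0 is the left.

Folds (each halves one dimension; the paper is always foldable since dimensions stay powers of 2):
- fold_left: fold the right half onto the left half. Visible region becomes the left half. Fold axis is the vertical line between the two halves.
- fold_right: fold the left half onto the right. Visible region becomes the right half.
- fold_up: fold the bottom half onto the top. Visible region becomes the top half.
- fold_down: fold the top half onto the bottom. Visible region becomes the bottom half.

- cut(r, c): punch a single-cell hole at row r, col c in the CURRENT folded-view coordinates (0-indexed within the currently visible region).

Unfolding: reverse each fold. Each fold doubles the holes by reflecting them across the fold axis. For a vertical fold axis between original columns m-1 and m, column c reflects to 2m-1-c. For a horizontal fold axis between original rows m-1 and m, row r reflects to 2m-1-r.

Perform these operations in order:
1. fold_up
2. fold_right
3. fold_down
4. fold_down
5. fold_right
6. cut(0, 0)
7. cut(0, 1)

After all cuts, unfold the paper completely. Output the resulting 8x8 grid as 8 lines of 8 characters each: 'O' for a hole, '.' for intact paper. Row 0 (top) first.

Op 1 fold_up: fold axis h@4; visible region now rows[0,4) x cols[0,8) = 4x8
Op 2 fold_right: fold axis v@4; visible region now rows[0,4) x cols[4,8) = 4x4
Op 3 fold_down: fold axis h@2; visible region now rows[2,4) x cols[4,8) = 2x4
Op 4 fold_down: fold axis h@3; visible region now rows[3,4) x cols[4,8) = 1x4
Op 5 fold_right: fold axis v@6; visible region now rows[3,4) x cols[6,8) = 1x2
Op 6 cut(0, 0): punch at orig (3,6); cuts so far [(3, 6)]; region rows[3,4) x cols[6,8) = 1x2
Op 7 cut(0, 1): punch at orig (3,7); cuts so far [(3, 6), (3, 7)]; region rows[3,4) x cols[6,8) = 1x2
Unfold 1 (reflect across v@6): 4 holes -> [(3, 4), (3, 5), (3, 6), (3, 7)]
Unfold 2 (reflect across h@3): 8 holes -> [(2, 4), (2, 5), (2, 6), (2, 7), (3, 4), (3, 5), (3, 6), (3, 7)]
Unfold 3 (reflect across h@2): 16 holes -> [(0, 4), (0, 5), (0, 6), (0, 7), (1, 4), (1, 5), (1, 6), (1, 7), (2, 4), (2, 5), (2, 6), (2, 7), (3, 4), (3, 5), (3, 6), (3, 7)]
Unfold 4 (reflect across v@4): 32 holes -> [(0, 0), (0, 1), (0, 2), (0, 3), (0, 4), (0, 5), (0, 6), (0, 7), (1, 0), (1, 1), (1, 2), (1, 3), (1, 4), (1, 5), (1, 6), (1, 7), (2, 0), (2, 1), (2, 2), (2, 3), (2, 4), (2, 5), (2, 6), (2, 7), (3, 0), (3, 1), (3, 2), (3, 3), (3, 4), (3, 5), (3, 6), (3, 7)]
Unfold 5 (reflect across h@4): 64 holes -> [(0, 0), (0, 1), (0, 2), (0, 3), (0, 4), (0, 5), (0, 6), (0, 7), (1, 0), (1, 1), (1, 2), (1, 3), (1, 4), (1, 5), (1, 6), (1, 7), (2, 0), (2, 1), (2, 2), (2, 3), (2, 4), (2, 5), (2, 6), (2, 7), (3, 0), (3, 1), (3, 2), (3, 3), (3, 4), (3, 5), (3, 6), (3, 7), (4, 0), (4, 1), (4, 2), (4, 3), (4, 4), (4, 5), (4, 6), (4, 7), (5, 0), (5, 1), (5, 2), (5, 3), (5, 4), (5, 5), (5, 6), (5, 7), (6, 0), (6, 1), (6, 2), (6, 3), (6, 4), (6, 5), (6, 6), (6, 7), (7, 0), (7, 1), (7, 2), (7, 3), (7, 4), (7, 5), (7, 6), (7, 7)]

Answer: OOOOOOOO
OOOOOOOO
OOOOOOOO
OOOOOOOO
OOOOOOOO
OOOOOOOO
OOOOOOOO
OOOOOOOO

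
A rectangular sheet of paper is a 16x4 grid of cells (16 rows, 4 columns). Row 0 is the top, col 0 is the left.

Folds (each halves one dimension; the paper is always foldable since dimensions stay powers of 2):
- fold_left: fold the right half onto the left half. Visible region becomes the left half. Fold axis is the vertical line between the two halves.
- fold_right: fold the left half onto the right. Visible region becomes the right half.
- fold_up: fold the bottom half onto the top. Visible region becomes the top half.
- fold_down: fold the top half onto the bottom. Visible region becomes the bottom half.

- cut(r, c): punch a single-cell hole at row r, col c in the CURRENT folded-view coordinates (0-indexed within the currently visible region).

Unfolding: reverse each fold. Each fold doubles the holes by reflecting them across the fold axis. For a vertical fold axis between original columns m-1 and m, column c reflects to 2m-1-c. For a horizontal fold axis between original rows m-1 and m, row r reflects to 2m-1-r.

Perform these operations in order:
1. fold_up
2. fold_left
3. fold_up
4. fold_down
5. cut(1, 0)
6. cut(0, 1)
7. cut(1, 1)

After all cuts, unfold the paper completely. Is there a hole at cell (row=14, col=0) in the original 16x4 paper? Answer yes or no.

Op 1 fold_up: fold axis h@8; visible region now rows[0,8) x cols[0,4) = 8x4
Op 2 fold_left: fold axis v@2; visible region now rows[0,8) x cols[0,2) = 8x2
Op 3 fold_up: fold axis h@4; visible region now rows[0,4) x cols[0,2) = 4x2
Op 4 fold_down: fold axis h@2; visible region now rows[2,4) x cols[0,2) = 2x2
Op 5 cut(1, 0): punch at orig (3,0); cuts so far [(3, 0)]; region rows[2,4) x cols[0,2) = 2x2
Op 6 cut(0, 1): punch at orig (2,1); cuts so far [(2, 1), (3, 0)]; region rows[2,4) x cols[0,2) = 2x2
Op 7 cut(1, 1): punch at orig (3,1); cuts so far [(2, 1), (3, 0), (3, 1)]; region rows[2,4) x cols[0,2) = 2x2
Unfold 1 (reflect across h@2): 6 holes -> [(0, 0), (0, 1), (1, 1), (2, 1), (3, 0), (3, 1)]
Unfold 2 (reflect across h@4): 12 holes -> [(0, 0), (0, 1), (1, 1), (2, 1), (3, 0), (3, 1), (4, 0), (4, 1), (5, 1), (6, 1), (7, 0), (7, 1)]
Unfold 3 (reflect across v@2): 24 holes -> [(0, 0), (0, 1), (0, 2), (0, 3), (1, 1), (1, 2), (2, 1), (2, 2), (3, 0), (3, 1), (3, 2), (3, 3), (4, 0), (4, 1), (4, 2), (4, 3), (5, 1), (5, 2), (6, 1), (6, 2), (7, 0), (7, 1), (7, 2), (7, 3)]
Unfold 4 (reflect across h@8): 48 holes -> [(0, 0), (0, 1), (0, 2), (0, 3), (1, 1), (1, 2), (2, 1), (2, 2), (3, 0), (3, 1), (3, 2), (3, 3), (4, 0), (4, 1), (4, 2), (4, 3), (5, 1), (5, 2), (6, 1), (6, 2), (7, 0), (7, 1), (7, 2), (7, 3), (8, 0), (8, 1), (8, 2), (8, 3), (9, 1), (9, 2), (10, 1), (10, 2), (11, 0), (11, 1), (11, 2), (11, 3), (12, 0), (12, 1), (12, 2), (12, 3), (13, 1), (13, 2), (14, 1), (14, 2), (15, 0), (15, 1), (15, 2), (15, 3)]
Holes: [(0, 0), (0, 1), (0, 2), (0, 3), (1, 1), (1, 2), (2, 1), (2, 2), (3, 0), (3, 1), (3, 2), (3, 3), (4, 0), (4, 1), (4, 2), (4, 3), (5, 1), (5, 2), (6, 1), (6, 2), (7, 0), (7, 1), (7, 2), (7, 3), (8, 0), (8, 1), (8, 2), (8, 3), (9, 1), (9, 2), (10, 1), (10, 2), (11, 0), (11, 1), (11, 2), (11, 3), (12, 0), (12, 1), (12, 2), (12, 3), (13, 1), (13, 2), (14, 1), (14, 2), (15, 0), (15, 1), (15, 2), (15, 3)]

Answer: no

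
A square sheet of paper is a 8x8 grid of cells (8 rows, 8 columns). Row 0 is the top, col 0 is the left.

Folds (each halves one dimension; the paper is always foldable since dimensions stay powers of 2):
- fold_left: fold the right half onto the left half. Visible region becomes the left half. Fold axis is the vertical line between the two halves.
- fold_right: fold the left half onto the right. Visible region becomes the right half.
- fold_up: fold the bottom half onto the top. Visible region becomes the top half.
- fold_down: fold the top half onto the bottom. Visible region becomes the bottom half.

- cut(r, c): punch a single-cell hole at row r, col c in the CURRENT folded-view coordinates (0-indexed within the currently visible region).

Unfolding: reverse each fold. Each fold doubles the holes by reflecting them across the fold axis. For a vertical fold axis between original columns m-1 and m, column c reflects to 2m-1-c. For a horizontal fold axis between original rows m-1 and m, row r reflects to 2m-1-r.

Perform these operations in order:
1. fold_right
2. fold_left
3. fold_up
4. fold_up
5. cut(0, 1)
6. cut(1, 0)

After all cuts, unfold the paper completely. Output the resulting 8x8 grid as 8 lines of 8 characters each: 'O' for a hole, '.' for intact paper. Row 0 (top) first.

Op 1 fold_right: fold axis v@4; visible region now rows[0,8) x cols[4,8) = 8x4
Op 2 fold_left: fold axis v@6; visible region now rows[0,8) x cols[4,6) = 8x2
Op 3 fold_up: fold axis h@4; visible region now rows[0,4) x cols[4,6) = 4x2
Op 4 fold_up: fold axis h@2; visible region now rows[0,2) x cols[4,6) = 2x2
Op 5 cut(0, 1): punch at orig (0,5); cuts so far [(0, 5)]; region rows[0,2) x cols[4,6) = 2x2
Op 6 cut(1, 0): punch at orig (1,4); cuts so far [(0, 5), (1, 4)]; region rows[0,2) x cols[4,6) = 2x2
Unfold 1 (reflect across h@2): 4 holes -> [(0, 5), (1, 4), (2, 4), (3, 5)]
Unfold 2 (reflect across h@4): 8 holes -> [(0, 5), (1, 4), (2, 4), (3, 5), (4, 5), (5, 4), (6, 4), (7, 5)]
Unfold 3 (reflect across v@6): 16 holes -> [(0, 5), (0, 6), (1, 4), (1, 7), (2, 4), (2, 7), (3, 5), (3, 6), (4, 5), (4, 6), (5, 4), (5, 7), (6, 4), (6, 7), (7, 5), (7, 6)]
Unfold 4 (reflect across v@4): 32 holes -> [(0, 1), (0, 2), (0, 5), (0, 6), (1, 0), (1, 3), (1, 4), (1, 7), (2, 0), (2, 3), (2, 4), (2, 7), (3, 1), (3, 2), (3, 5), (3, 6), (4, 1), (4, 2), (4, 5), (4, 6), (5, 0), (5, 3), (5, 4), (5, 7), (6, 0), (6, 3), (6, 4), (6, 7), (7, 1), (7, 2), (7, 5), (7, 6)]

Answer: .OO..OO.
O..OO..O
O..OO..O
.OO..OO.
.OO..OO.
O..OO..O
O..OO..O
.OO..OO.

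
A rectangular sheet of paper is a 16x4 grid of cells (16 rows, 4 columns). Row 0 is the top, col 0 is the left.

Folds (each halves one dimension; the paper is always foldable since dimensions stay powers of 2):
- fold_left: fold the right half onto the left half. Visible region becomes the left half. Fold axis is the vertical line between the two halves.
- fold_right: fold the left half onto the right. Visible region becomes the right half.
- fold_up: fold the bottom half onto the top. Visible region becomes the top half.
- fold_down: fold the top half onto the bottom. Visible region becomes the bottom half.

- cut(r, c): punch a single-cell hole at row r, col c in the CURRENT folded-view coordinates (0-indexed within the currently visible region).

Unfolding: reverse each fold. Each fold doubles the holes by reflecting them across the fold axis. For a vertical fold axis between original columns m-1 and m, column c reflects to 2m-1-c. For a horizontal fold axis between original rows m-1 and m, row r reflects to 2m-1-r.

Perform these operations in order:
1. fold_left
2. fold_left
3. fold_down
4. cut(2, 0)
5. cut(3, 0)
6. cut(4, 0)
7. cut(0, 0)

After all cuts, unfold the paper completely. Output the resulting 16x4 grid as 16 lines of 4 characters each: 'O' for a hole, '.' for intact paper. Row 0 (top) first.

Answer: ....
....
....
OOOO
OOOO
OOOO
....
OOOO
OOOO
....
OOOO
OOOO
OOOO
....
....
....

Derivation:
Op 1 fold_left: fold axis v@2; visible region now rows[0,16) x cols[0,2) = 16x2
Op 2 fold_left: fold axis v@1; visible region now rows[0,16) x cols[0,1) = 16x1
Op 3 fold_down: fold axis h@8; visible region now rows[8,16) x cols[0,1) = 8x1
Op 4 cut(2, 0): punch at orig (10,0); cuts so far [(10, 0)]; region rows[8,16) x cols[0,1) = 8x1
Op 5 cut(3, 0): punch at orig (11,0); cuts so far [(10, 0), (11, 0)]; region rows[8,16) x cols[0,1) = 8x1
Op 6 cut(4, 0): punch at orig (12,0); cuts so far [(10, 0), (11, 0), (12, 0)]; region rows[8,16) x cols[0,1) = 8x1
Op 7 cut(0, 0): punch at orig (8,0); cuts so far [(8, 0), (10, 0), (11, 0), (12, 0)]; region rows[8,16) x cols[0,1) = 8x1
Unfold 1 (reflect across h@8): 8 holes -> [(3, 0), (4, 0), (5, 0), (7, 0), (8, 0), (10, 0), (11, 0), (12, 0)]
Unfold 2 (reflect across v@1): 16 holes -> [(3, 0), (3, 1), (4, 0), (4, 1), (5, 0), (5, 1), (7, 0), (7, 1), (8, 0), (8, 1), (10, 0), (10, 1), (11, 0), (11, 1), (12, 0), (12, 1)]
Unfold 3 (reflect across v@2): 32 holes -> [(3, 0), (3, 1), (3, 2), (3, 3), (4, 0), (4, 1), (4, 2), (4, 3), (5, 0), (5, 1), (5, 2), (5, 3), (7, 0), (7, 1), (7, 2), (7, 3), (8, 0), (8, 1), (8, 2), (8, 3), (10, 0), (10, 1), (10, 2), (10, 3), (11, 0), (11, 1), (11, 2), (11, 3), (12, 0), (12, 1), (12, 2), (12, 3)]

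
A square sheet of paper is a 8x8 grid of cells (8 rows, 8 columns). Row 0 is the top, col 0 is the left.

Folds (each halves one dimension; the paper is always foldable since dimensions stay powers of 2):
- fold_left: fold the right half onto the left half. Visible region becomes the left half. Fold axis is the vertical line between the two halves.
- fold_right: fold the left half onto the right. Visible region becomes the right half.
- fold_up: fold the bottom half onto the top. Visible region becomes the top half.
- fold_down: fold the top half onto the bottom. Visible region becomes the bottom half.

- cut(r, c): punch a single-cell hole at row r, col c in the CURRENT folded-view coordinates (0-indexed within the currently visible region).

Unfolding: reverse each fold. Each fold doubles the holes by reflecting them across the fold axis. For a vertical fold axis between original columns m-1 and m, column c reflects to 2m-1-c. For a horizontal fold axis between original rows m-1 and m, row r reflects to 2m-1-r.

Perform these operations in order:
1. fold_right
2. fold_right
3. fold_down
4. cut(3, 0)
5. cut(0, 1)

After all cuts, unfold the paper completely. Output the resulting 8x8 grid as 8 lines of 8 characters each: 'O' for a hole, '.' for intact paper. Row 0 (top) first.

Answer: .OO..OO.
........
........
O..OO..O
O..OO..O
........
........
.OO..OO.

Derivation:
Op 1 fold_right: fold axis v@4; visible region now rows[0,8) x cols[4,8) = 8x4
Op 2 fold_right: fold axis v@6; visible region now rows[0,8) x cols[6,8) = 8x2
Op 3 fold_down: fold axis h@4; visible region now rows[4,8) x cols[6,8) = 4x2
Op 4 cut(3, 0): punch at orig (7,6); cuts so far [(7, 6)]; region rows[4,8) x cols[6,8) = 4x2
Op 5 cut(0, 1): punch at orig (4,7); cuts so far [(4, 7), (7, 6)]; region rows[4,8) x cols[6,8) = 4x2
Unfold 1 (reflect across h@4): 4 holes -> [(0, 6), (3, 7), (4, 7), (7, 6)]
Unfold 2 (reflect across v@6): 8 holes -> [(0, 5), (0, 6), (3, 4), (3, 7), (4, 4), (4, 7), (7, 5), (7, 6)]
Unfold 3 (reflect across v@4): 16 holes -> [(0, 1), (0, 2), (0, 5), (0, 6), (3, 0), (3, 3), (3, 4), (3, 7), (4, 0), (4, 3), (4, 4), (4, 7), (7, 1), (7, 2), (7, 5), (7, 6)]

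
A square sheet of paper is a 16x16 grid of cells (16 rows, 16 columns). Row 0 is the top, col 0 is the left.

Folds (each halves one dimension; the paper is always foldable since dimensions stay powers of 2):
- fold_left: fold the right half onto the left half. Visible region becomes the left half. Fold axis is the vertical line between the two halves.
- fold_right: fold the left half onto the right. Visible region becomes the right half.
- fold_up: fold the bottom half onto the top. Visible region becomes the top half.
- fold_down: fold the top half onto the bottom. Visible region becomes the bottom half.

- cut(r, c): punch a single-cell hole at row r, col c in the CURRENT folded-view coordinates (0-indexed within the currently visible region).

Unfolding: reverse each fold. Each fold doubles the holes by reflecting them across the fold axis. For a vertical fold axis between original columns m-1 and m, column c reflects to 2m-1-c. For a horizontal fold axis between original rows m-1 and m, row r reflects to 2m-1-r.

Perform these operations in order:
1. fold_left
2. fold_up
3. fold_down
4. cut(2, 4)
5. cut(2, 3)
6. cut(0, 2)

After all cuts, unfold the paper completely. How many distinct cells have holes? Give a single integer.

Op 1 fold_left: fold axis v@8; visible region now rows[0,16) x cols[0,8) = 16x8
Op 2 fold_up: fold axis h@8; visible region now rows[0,8) x cols[0,8) = 8x8
Op 3 fold_down: fold axis h@4; visible region now rows[4,8) x cols[0,8) = 4x8
Op 4 cut(2, 4): punch at orig (6,4); cuts so far [(6, 4)]; region rows[4,8) x cols[0,8) = 4x8
Op 5 cut(2, 3): punch at orig (6,3); cuts so far [(6, 3), (6, 4)]; region rows[4,8) x cols[0,8) = 4x8
Op 6 cut(0, 2): punch at orig (4,2); cuts so far [(4, 2), (6, 3), (6, 4)]; region rows[4,8) x cols[0,8) = 4x8
Unfold 1 (reflect across h@4): 6 holes -> [(1, 3), (1, 4), (3, 2), (4, 2), (6, 3), (6, 4)]
Unfold 2 (reflect across h@8): 12 holes -> [(1, 3), (1, 4), (3, 2), (4, 2), (6, 3), (6, 4), (9, 3), (9, 4), (11, 2), (12, 2), (14, 3), (14, 4)]
Unfold 3 (reflect across v@8): 24 holes -> [(1, 3), (1, 4), (1, 11), (1, 12), (3, 2), (3, 13), (4, 2), (4, 13), (6, 3), (6, 4), (6, 11), (6, 12), (9, 3), (9, 4), (9, 11), (9, 12), (11, 2), (11, 13), (12, 2), (12, 13), (14, 3), (14, 4), (14, 11), (14, 12)]

Answer: 24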